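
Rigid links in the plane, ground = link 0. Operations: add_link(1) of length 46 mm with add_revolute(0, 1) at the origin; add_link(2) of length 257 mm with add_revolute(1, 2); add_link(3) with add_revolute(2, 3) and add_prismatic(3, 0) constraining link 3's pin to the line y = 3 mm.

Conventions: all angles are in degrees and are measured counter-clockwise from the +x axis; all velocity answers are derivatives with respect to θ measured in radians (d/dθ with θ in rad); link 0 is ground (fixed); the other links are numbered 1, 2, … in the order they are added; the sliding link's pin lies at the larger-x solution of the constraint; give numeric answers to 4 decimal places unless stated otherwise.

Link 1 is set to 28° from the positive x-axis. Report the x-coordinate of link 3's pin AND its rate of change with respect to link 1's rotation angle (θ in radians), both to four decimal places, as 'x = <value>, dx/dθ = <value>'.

geometry: r = 46 mm, L = 257 mm, e = 3 mm
crank pin P = (r cos θ, r sin θ) = (40.615589, 21.595692)
h = r sin θ − e = 21.595692 − 3 = 18.595692
x = r cos θ + √(L² − h²) = 40.615589 + 256.326355 = 296.941944
dx/dθ = −r sin θ − h·r cos θ/√(L² − h²) (θ in radians; h = 18.595692) = -24.542228

x = 296.9419, dx/dθ = -24.5422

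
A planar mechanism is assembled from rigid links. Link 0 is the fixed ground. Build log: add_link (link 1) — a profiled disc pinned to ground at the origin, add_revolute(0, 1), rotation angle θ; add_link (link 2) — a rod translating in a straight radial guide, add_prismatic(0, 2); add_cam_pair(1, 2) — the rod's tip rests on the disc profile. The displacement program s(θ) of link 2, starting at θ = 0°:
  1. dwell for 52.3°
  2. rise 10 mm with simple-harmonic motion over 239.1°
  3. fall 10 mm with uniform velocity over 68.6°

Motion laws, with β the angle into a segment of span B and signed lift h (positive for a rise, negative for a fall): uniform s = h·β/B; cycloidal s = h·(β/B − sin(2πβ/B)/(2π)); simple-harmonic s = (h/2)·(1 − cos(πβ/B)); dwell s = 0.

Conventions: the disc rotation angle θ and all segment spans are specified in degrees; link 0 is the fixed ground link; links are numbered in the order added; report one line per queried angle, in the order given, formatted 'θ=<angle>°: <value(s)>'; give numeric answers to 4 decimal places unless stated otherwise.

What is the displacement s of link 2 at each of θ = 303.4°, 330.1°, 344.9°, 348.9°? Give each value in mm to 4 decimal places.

seg 1 [0°–52.3°] dwell: s stays 0.0000
seg 2 [52.3°–291.4°] simple-harmonic, h=10: full span → s += 10 → s = 10.0000
seg 3 [291.4°–360°] uniform, h=-10: θ=303.4° here. β=12, B=68.6. -10·12/68.6 = -1.7493 → s = 8.2507
seg 3 [291.4°–360°] uniform, h=-10: θ=330.1° here. β=38.7, B=68.6. -10·38.7/68.6 = -5.6414 → s = 4.3586
seg 3 [291.4°–360°] uniform, h=-10: θ=344.9° here. β=53.5, B=68.6. -10·53.5/68.6 = -7.7988 → s = 2.2012
seg 3 [291.4°–360°] uniform, h=-10: θ=348.9° here. β=57.5, B=68.6. -10·57.5/68.6 = -8.3819 → s = 1.6181

θ=303.4°: 8.2507
θ=330.1°: 4.3586
θ=344.9°: 2.2012
θ=348.9°: 1.6181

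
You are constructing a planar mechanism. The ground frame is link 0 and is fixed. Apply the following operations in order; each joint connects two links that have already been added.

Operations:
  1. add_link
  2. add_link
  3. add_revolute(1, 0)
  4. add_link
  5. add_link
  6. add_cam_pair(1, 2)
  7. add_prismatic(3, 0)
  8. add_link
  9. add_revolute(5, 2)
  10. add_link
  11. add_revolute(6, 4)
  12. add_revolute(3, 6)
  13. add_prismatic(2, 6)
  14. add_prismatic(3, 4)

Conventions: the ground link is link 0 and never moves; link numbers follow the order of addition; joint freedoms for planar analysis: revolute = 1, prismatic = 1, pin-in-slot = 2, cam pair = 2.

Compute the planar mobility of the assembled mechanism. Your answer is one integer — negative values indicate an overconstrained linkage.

(L,J1,J2)=(1,0,0); link0 fixed
link1: (2,0,0)
link2: (3,0,0)
R 1-0 [J1]: (3,1,0)
link3: (4,1,0)
link4: (5,1,0)
C 1-2 [J2]: (5,1,1)
P 3-0 [J1]: (5,2,1)
link5: (6,2,1)
R 5-2 [J1]: (6,3,1)
link6: (7,3,1)
R 6-4 [J1]: (7,4,1)
R 3-6 [J1]: (7,5,1)
P 2-6 [J1]: (7,6,1)
P 3-4 [J1]: (7,7,1)
Grübler: 3·6 − 2·7 − 1 = 3

M = 3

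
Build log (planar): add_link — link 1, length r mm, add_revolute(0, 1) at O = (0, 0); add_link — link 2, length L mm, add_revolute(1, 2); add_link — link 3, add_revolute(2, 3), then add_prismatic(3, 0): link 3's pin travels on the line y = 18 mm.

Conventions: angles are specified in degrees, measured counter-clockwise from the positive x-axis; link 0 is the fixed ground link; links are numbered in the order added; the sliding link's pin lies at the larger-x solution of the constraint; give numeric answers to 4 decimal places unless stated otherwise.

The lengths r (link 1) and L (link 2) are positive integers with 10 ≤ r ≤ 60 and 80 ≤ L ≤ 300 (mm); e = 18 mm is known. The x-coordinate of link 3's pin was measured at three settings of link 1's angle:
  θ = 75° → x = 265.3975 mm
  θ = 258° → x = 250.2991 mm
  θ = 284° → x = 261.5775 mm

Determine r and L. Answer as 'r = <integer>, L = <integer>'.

constraint per measurement: (x − r cos θ)² + (r sin θ − e)² = L²
subtracting the θ₁ and θ₂ equations cancels the r² and L² terms:
r = (x₁² − x₂²) / (2[(x₁cos θ₁ + e sin θ₁) − (x₂cos θ₂ + e sin θ₂)]) = 25.0001 → r = 25
L² = (x₁ − r cos θ₁)² + (r sin θ₁ − e)² = 67081.0034 → L = 259.0000 → L = 259
check at θ₃=284°: x = 261.5775 (printed 261.5775) ✓

r = 25, L = 259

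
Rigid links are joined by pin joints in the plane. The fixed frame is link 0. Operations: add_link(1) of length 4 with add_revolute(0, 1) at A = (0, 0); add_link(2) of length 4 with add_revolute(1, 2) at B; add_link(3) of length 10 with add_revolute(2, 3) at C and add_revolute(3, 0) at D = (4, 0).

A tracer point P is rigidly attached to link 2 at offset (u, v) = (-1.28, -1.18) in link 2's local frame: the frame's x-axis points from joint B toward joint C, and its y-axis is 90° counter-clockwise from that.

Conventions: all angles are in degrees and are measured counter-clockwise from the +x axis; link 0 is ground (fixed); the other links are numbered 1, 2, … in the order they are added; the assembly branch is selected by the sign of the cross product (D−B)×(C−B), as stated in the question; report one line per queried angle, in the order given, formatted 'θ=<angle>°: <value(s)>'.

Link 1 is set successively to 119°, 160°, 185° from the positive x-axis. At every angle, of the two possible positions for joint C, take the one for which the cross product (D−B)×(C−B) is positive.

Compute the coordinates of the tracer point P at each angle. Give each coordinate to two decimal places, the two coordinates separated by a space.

A=(0,0), D=(4.00,0)
θ=119°: B = A + 4.00·(cos119°, sin119°) = (-1.9392, 3.4985)
θ=119°: |BD| = 6.8930
θ=119°: circle(B,4.00) ∩ circle(D,10.00): a=-2.6466, h=2.9993
θ=119°:   candidates: C₊=(-2.6974,7.4260) cross=20.674; C₋=(-5.7419,2.2575) cross=-20.674
θ=119°:   branch + wants cross > 0 → take C=(-2.6974,7.4260) (cross=20.674)
θ=119°: ex = (C−B)/|BC| = (-0.1895,0.9819); ey = (-0.9819,-0.1895)
θ=119°: P = B + -1.28·ex + -1.18·ey = (-0.5380,2.4653)
θ=160°: B = A + 4.00·(cos160°, sin160°) = (-3.7588, 1.3681)
θ=160°: |BD| = 7.8785
θ=160°: circle(B,4.00) ∩ circle(D,10.00): a=-1.3918, h=3.7501
θ=160°:   candidates: C₊=(-4.4782,5.3029) cross=29.545; C₋=(-5.7806,-2.0833) cross=-29.545
θ=160°:   branch + wants cross > 0 → take C=(-4.4782,5.3029) (cross=29.545)
θ=160°: ex = (C−B)/|BC| = (-0.1799,0.9837); ey = (-0.9837,-0.1799)
θ=160°: P = B + -1.28·ex + -1.18·ey = (-2.3678,0.3212)
θ=185°: B = A + 4.00·(cos185°, sin185°) = (-3.9848, -0.3486)
θ=185°: |BD| = 7.9924
θ=185°: circle(B,4.00) ∩ circle(D,10.00): a=-1.2588, h=3.7968
θ=185°:   candidates: C₊=(-5.4080,3.3896) cross=30.345; C₋=(-5.0768,-4.1967) cross=-30.345
θ=185°:   branch + wants cross > 0 → take C=(-5.4080,3.3896) (cross=30.345)
θ=185°: ex = (C−B)/|BC| = (-0.3558,0.9346); ey = (-0.9346,-0.3558)
θ=185°: P = B + -1.28·ex + -1.18·ey = (-2.4266,-1.1250)

θ=119°: -0.54 2.47
θ=160°: -2.37 0.32
θ=185°: -2.43 -1.13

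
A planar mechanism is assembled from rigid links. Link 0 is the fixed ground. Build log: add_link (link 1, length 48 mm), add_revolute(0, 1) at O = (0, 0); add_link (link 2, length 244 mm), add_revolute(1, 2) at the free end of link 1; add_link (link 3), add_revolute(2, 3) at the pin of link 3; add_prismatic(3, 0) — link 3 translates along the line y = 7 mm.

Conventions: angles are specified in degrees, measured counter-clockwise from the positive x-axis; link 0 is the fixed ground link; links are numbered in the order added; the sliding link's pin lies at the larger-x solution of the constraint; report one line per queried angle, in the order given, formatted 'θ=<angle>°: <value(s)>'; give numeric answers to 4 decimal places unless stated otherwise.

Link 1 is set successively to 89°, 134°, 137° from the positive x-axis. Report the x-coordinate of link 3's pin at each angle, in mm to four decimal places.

geometry: r = 48 mm, L = 244 mm, e = 7 mm
θ=89°: crank pin P = (r cos θ, r sin θ) = (0.837716, 47.992689)
θ=89°: h = r sin θ − e = 47.992689 − 7 = 40.992689
θ=89°: x = r cos θ + √(L² − h²) = 0.837716 + 240.531909 = 241.369625
θ=134°: crank pin P = (r cos θ, r sin θ) = (-33.343602, 34.528310)
θ=134°: h = r sin θ − e = 34.528310 − 7 = 27.528310
θ=134°: x = r cos θ + √(L² − h²) = -33.343602 + 242.442142 = 209.098540
θ=137°: crank pin P = (r cos θ, r sin θ) = (-35.104978, 32.735921)
θ=137°: h = r sin θ − e = 32.735921 − 7 = 25.735921
θ=137°: x = r cos θ + √(L² − h²) = -35.104978 + 242.638955 = 207.533977

θ=89°: 241.3696
θ=134°: 209.0985
θ=137°: 207.5340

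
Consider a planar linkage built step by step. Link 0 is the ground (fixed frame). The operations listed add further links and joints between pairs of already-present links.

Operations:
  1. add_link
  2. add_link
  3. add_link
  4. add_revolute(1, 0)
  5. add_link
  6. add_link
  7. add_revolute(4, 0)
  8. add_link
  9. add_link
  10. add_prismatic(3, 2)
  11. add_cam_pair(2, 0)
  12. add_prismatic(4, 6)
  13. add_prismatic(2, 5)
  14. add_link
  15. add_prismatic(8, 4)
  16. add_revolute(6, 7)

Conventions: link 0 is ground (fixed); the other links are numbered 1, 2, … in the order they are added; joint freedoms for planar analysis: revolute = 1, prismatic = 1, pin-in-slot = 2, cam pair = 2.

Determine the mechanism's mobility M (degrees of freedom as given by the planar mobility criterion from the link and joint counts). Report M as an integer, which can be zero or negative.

link 0 = ground. State L|J1|J2 = 1|0|0
+link1  2|0|0
+link2  3|0|0
+link3  4|0|0
R(1,0) f=1→J1  4|1|0
+link4  5|1|0
+link5  6|1|0
R(4,0) f=1→J1  6|2|0
+link6  7|2|0
+link7  8|2|0
P(3,2) f=1→J1  8|3|0
C(2,0) f=2→J2  8|3|1
P(4,6) f=1→J1  8|4|1
P(2,5) f=1→J1  8|5|1
+link8  9|5|1
P(8,4) f=1→J1  9|6|1
R(6,7) f=1→J1  9|7|1
M = 3(9−1)−2·7−1 = 24−14−1 = 9

M = 9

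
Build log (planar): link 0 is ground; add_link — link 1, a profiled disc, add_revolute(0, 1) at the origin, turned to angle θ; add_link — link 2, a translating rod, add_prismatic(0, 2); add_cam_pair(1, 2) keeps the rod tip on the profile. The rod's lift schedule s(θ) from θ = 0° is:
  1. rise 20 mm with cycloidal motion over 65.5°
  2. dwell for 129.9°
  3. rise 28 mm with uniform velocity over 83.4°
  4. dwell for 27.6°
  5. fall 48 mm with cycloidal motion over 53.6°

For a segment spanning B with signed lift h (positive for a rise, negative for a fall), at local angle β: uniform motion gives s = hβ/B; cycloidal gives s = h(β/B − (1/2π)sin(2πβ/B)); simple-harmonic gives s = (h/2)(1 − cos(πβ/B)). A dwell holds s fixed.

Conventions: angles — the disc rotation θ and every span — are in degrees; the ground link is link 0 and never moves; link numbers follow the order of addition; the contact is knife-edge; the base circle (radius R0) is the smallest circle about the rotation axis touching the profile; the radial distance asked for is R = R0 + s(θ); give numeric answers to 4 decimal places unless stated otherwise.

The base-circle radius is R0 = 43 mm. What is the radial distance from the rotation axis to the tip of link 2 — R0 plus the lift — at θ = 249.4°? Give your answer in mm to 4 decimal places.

seg 1 [0°–65.5°] cycloidal, h=20: full span → s += 20 → s = 20.0000
seg 2 [65.5°–195.4°] dwell: s stays 20.0000
seg 3 [195.4°–278.8°] uniform, h=28: θ=249.4° here. β=54, B=83.4. 28·54/83.4 = 18.1295 → s = 38.1295
R = R0 + s = 43 + 38.1295 = 81.1295

81.1295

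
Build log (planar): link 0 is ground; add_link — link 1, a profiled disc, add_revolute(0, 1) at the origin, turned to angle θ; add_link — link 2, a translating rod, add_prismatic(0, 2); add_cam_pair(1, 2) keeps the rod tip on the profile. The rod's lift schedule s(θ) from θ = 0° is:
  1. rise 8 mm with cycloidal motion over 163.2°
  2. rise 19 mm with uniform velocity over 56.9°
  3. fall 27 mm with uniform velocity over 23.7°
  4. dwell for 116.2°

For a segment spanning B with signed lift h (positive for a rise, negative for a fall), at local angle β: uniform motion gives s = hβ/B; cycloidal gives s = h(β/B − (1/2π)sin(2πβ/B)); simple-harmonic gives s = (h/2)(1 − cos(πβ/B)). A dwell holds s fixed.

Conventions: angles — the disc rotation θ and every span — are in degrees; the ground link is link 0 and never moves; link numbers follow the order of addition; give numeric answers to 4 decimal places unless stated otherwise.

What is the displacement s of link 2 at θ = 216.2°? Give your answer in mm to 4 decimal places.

seg 1 [0°–163.2°] cycloidal, h=8: full span → s += 8 → s = 8.0000
seg 2 [163.2°–220.1°] uniform, h=19: θ=216.2° here. β=53, B=56.9. 19·53/56.9 = 17.6977 → s = 25.6977

25.6977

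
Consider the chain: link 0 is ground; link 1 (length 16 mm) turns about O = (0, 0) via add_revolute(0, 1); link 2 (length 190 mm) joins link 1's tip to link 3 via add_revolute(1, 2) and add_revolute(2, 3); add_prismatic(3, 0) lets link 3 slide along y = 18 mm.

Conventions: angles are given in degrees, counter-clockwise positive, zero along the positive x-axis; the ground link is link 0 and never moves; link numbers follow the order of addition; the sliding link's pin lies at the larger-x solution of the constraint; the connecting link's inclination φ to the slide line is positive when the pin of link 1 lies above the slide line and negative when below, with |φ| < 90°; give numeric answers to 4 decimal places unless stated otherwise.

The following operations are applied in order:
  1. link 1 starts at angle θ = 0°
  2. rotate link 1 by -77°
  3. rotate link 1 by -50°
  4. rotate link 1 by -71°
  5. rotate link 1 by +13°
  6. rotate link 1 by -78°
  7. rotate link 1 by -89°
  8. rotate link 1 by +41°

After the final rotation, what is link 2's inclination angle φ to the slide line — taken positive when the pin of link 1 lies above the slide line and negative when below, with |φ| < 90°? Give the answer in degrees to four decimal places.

geometry: r = 16 mm, L = 190 mm, e = 18 mm; θ starts at 0°
rotate link 1 by -77°: θ ← 0° -77° = -77°
rotate link 1 by -50°: θ ← -77° -50° = -127°
rotate link 1 by -71°: θ ← -127° -71° = -198°
rotate link 1 by +13°: θ ← -198° +13° = -185°
rotate link 1 by -78°: θ ← -185° -78° = -263°
rotate link 1 by -89°: θ ← -263° -89° = -352°
rotate link 1 by +41°: θ ← -352° +41° = -311°
h = r sin θ − e = 12.075353 − 18 = -5.924647
sin φ = h / L = -5.924647 / 190 = -0.03118235
φ = arcsin(-0.03118235) = -1.786907°

-1.7869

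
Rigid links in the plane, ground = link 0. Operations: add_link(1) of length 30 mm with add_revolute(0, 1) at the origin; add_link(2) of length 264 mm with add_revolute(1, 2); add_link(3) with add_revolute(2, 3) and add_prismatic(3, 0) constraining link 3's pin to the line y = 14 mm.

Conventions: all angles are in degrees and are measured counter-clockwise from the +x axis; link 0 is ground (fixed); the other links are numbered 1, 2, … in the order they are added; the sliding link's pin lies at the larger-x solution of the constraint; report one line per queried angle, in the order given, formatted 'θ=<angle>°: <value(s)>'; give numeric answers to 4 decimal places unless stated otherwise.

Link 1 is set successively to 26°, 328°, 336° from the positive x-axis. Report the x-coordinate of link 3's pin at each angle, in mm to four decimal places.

geometry: r = 30 mm, L = 264 mm, e = 14 mm
θ=26°: crank pin P = (r cos θ, r sin θ) = (26.963821, 13.151134)
θ=26°: h = r sin θ − e = 13.151134 − 14 = -0.848866
θ=26°: x = r cos θ + √(L² − h²) = 26.963821 + 263.998635 = 290.962457
θ=328°: crank pin P = (r cos θ, r sin θ) = (25.441443, -15.897578)
θ=328°: h = r sin θ − e = -15.897578 − 14 = -29.897578
θ=328°: x = r cos θ + √(L² − h²) = 25.441443 + 262.301610 = 287.743053
θ=336°: crank pin P = (r cos θ, r sin θ) = (27.406364, -12.202099)
θ=336°: h = r sin θ − e = -12.202099 − 14 = -26.202099
θ=336°: x = r cos θ + √(L² − h²) = 27.406364 + 262.696498 = 290.102862

θ=26°: 290.9625
θ=328°: 287.7431
θ=336°: 290.1029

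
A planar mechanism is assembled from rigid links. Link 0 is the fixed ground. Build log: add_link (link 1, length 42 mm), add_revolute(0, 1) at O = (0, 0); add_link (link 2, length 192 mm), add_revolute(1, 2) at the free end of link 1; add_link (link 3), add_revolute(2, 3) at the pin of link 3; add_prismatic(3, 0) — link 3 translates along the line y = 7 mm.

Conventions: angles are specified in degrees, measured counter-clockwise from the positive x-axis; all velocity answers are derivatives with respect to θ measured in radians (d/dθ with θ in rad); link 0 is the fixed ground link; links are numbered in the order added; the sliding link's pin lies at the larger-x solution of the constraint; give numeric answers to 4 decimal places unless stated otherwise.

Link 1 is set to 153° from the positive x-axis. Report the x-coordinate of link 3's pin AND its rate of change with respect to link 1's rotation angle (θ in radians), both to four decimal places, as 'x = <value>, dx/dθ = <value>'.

geometry: r = 42 mm, L = 192 mm, e = 7 mm
crank pin P = (r cos θ, r sin θ) = (-37.422274, 19.067601)
h = r sin θ − e = 19.067601 − 7 = 12.067601
x = r cos θ + √(L² − h²) = -37.422274 + 191.620388 = 154.198114
dx/dθ = −r sin θ − h·r cos θ/√(L² − h²) (θ in radians; h = 12.067601) = -16.710873

x = 154.1981, dx/dθ = -16.7109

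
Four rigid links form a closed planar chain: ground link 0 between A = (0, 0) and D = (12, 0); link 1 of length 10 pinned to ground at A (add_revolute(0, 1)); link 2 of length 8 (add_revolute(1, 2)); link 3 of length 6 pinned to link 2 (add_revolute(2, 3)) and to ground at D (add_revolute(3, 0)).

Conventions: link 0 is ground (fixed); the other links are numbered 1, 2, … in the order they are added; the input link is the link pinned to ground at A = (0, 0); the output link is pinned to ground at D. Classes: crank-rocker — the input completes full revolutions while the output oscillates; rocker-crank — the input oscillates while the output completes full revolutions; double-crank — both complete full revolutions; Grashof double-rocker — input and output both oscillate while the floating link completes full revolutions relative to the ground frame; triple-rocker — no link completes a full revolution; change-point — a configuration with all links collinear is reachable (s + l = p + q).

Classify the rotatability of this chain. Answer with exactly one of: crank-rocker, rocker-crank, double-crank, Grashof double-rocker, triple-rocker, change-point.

lengths: ground=12, input=10, coupler=8, output=6
sorted: s=6 (shortest), l=12 (longest), p+q=18
s + l = 18 vs p + q = 18
s + l = p + q → change-point (collinear configuration reachable)

change-point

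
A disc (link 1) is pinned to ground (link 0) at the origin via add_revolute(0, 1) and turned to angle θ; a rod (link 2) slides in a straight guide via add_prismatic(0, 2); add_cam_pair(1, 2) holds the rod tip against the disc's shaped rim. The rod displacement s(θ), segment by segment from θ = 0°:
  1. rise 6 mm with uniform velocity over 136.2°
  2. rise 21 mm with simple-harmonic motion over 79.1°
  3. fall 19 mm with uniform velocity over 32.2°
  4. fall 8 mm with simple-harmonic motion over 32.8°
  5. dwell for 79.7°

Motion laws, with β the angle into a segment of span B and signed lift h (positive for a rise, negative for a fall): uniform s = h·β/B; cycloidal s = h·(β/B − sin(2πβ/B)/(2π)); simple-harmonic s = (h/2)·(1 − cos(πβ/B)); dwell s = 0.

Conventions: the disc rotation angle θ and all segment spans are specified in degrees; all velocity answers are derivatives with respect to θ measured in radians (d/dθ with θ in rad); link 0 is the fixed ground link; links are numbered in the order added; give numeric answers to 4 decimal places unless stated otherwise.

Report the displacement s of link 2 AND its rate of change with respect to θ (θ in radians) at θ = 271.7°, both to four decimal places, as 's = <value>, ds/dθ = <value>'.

segment 1 (0° to 136.2°, uniform, h = 6) is passed completely: s = 0.0000 + (6) = 6.0000
segment 2 (136.2° to 215.3°, simple-harmonic, h = 21) is passed completely: s = 6.0000 + (21) = 27.0000
segment 3 (215.3° to 247.5°, uniform, h = -19) is passed completely: s = 27.0000 + (-19) = 8.0000
θ = 271.7° falls in segment 4 (247.5° to 280.3°, simple-harmonic, h = -8): β = 271.7 − 247.5 = 24.2°, B = 32.8°; Δs = -8/2·(1 − cos(π·0.7378)) = -6.7180; s = 8.0000 − 6.7180 = 1.2820
velocity in seg [247.5°–280.3°] (simple-harmonic), θ in radians: β = 24.2° = 0.4224 rad, B = 32.8° = 0.5725 rad; ds/dθ = (πh/(2B)) sin(πβ/B) = (π·(-8)/(2·0.5725)) sin(π·0.7378) = -16.104995 mm/rad

s = 1.2820, ds/dθ = -16.1050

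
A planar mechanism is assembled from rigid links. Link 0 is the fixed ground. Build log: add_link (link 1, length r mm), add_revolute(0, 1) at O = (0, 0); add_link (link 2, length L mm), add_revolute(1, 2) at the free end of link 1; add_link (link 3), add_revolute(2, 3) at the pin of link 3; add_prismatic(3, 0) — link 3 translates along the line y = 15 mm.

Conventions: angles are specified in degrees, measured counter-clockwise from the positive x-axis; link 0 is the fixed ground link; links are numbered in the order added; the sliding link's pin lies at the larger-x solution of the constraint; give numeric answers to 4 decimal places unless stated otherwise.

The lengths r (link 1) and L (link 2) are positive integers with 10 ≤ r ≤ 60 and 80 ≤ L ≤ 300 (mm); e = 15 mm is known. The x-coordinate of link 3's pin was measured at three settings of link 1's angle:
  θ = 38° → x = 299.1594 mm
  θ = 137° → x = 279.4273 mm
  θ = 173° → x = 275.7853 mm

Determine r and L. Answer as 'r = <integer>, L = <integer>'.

constraint per measurement: (x − r cos θ)² + (r sin θ − e)² = L²
subtracting the θ₁ and θ₂ equations cancels the r² and L² terms:
r = (x₁² − x₂²) / (2[(x₁cos θ₁ + e sin θ₁) − (x₂cos θ₂ + e sin θ₂)]) = 13.0000 → r = 13
L² = (x₁ − r cos θ₁)² + (r sin θ₁ − e)² = 83520.9772 → L = 289.0000 → L = 289
check at θ₃=173°: x = 275.7853 (printed 275.7853) ✓

r = 13, L = 289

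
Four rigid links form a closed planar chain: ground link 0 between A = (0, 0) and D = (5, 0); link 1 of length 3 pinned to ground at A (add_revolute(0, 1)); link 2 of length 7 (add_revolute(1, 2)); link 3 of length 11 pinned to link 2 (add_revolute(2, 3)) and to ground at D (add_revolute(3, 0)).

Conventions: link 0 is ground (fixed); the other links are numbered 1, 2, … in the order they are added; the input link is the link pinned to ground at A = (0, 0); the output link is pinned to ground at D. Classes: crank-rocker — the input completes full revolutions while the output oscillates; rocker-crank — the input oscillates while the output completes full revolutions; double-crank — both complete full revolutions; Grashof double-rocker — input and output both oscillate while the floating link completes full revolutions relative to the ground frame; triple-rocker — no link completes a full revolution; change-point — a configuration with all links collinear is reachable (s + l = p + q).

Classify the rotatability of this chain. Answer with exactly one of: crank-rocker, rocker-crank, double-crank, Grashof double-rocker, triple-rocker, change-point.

lengths: ground=5, input=3, coupler=7, output=11
sorted: s=3 (shortest), l=11 (longest), p+q=12
s + l = 14 vs p + q = 12
s + l > p + q → non-Grashof → no link fully rotates → triple-rocker

triple-rocker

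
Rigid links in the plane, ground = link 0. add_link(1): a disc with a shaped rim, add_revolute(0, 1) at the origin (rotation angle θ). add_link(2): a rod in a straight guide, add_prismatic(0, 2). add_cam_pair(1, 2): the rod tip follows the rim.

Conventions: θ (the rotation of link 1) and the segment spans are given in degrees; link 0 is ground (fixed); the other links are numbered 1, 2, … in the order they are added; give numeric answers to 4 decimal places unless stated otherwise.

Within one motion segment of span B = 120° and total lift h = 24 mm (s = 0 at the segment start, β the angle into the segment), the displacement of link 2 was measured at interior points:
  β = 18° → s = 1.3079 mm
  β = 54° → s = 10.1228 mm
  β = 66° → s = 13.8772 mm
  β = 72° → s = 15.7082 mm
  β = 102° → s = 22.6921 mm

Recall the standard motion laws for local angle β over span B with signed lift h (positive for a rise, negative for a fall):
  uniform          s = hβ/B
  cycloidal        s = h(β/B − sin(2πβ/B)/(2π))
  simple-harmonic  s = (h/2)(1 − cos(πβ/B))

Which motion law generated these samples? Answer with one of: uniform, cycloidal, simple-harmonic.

candidates at β/B = r: uniform s = h·r (linear in β); cycloidal s = h·(r − sin(2πr)/(2π)); simple-harmonic s = (h/2)(1 − cos(πr))
β=18°: printed 1.3079 | uniform 3.6000, cycloidal 0.5098, simple-harmonic 1.3079
β=54°: printed 10.1228 | uniform 10.8000, cycloidal 9.6196, simple-harmonic 10.1228
β=66°: printed 13.8772 | uniform 13.2000, cycloidal 14.3804, simple-harmonic 13.8772
β=72°: printed 15.7082 | uniform 14.4000, cycloidal 16.6452, simple-harmonic 15.7082
β=102°: printed 22.6921 | uniform 20.4000, cycloidal 23.4902, simple-harmonic 22.6921
only one law matches every sample → simple-harmonic

simple-harmonic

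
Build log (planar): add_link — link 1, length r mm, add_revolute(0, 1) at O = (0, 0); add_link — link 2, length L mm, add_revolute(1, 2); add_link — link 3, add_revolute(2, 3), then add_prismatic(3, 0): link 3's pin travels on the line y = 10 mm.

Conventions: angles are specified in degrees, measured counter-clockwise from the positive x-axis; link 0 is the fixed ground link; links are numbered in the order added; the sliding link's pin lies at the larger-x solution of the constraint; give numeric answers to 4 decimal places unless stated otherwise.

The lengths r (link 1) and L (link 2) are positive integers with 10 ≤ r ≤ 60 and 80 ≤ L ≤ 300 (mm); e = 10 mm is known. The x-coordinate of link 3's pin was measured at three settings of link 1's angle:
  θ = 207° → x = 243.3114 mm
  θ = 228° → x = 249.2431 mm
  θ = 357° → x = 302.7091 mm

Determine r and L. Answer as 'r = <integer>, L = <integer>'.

constraint per measurement: (x − r cos θ)² + (r sin θ − e)² = L²
subtracting the θ₁ and θ₂ equations cancels the r² and L² terms:
r = (x₁² − x₂²) / (2[(x₁cos θ₁ + e sin θ₁) − (x₂cos θ₂ + e sin θ₂)]) = 30.9998 → r = 31
L² = (x₁ − r cos θ₁)² + (r sin θ₁ − e)² = 73984.0183 → L = 272.0000 → L = 272
check at θ₃=357°: x = 302.7091 (printed 302.7091) ✓

r = 31, L = 272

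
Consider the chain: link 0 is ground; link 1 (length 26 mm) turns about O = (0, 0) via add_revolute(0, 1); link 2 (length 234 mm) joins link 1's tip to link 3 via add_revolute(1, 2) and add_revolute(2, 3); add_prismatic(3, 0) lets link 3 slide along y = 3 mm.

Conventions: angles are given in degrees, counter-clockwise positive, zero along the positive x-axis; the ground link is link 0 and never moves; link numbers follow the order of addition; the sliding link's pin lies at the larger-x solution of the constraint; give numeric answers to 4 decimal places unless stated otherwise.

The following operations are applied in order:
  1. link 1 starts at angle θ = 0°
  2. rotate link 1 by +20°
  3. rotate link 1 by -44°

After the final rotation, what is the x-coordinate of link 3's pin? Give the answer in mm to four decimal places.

geometry: r = 26 mm, L = 234 mm, e = 3 mm; θ starts at 0°
rotate link 1 by +20°: θ ← 0° +20° = 20°
rotate link 1 by -44°: θ ← 20° -44° = -24°
crank pin P = (r cos θ, r sin θ) = (23.752182, -10.575153)
h = r sin θ − e = -10.575153 − 3 = -13.575153
x = r cos θ + √(L² − h²) = 23.752182 + 233.605897 = 257.358079

257.3581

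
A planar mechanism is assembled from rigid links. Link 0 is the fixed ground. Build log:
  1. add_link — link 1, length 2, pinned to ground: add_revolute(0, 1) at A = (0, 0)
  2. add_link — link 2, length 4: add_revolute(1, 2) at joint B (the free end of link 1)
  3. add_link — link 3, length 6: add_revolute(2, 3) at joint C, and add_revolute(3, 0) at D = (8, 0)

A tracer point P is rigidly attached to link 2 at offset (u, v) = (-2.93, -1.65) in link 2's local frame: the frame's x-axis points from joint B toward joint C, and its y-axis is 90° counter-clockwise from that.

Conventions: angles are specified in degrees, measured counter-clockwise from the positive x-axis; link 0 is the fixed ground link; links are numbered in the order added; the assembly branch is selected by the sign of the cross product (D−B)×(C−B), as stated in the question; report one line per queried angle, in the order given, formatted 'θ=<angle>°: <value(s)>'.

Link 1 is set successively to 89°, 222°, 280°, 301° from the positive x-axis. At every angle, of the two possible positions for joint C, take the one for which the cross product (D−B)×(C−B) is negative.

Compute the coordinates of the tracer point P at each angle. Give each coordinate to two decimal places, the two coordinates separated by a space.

A=(0,0), D=(8.00,0)
θ=89°: B = A + 2.00·(cos89°, sin89°) = (0.0349, 1.9997)
θ=89°: |BD| = 8.2123
θ=89°: circle(B,4.00) ∩ circle(D,6.00): a=2.8885, h=2.7671
θ=89°:   candidates: C₊=(3.5102,3.9802) cross=22.724; C₋=(2.1626,-1.3875) cross=-22.724
θ=89°:   branch - wants cross < 0 → take C=(2.1626,-1.3875) (cross=-22.724)
θ=89°: ex = (C−B)/|BC| = (0.5319,-0.8468); ey = (0.8468,0.5319)
θ=89°: P = B + -2.93·ex + -1.65·ey = (-2.9209,3.6031)
θ=222°: B = A + 2.00·(cos222°, sin222°) = (-1.4863, -1.3383)
θ=222°: |BD| = 9.5802
θ=222°: circle(B,4.00) ∩ circle(D,6.00): a=3.7463, h=1.4019
θ=222°:   candidates: C₊=(2.0274,0.5732) cross=13.430; C₋=(2.4191,-2.2031) cross=-13.430
θ=222°:   branch - wants cross < 0 → take C=(2.4191,-2.2031) (cross=-13.430)
θ=222°: ex = (C−B)/|BC| = (0.9763,-0.2162); ey = (0.2162,0.9763)
θ=222°: P = B + -2.93·ex + -1.65·ey = (-4.7037,-2.3158)
θ=280°: B = A + 2.00·(cos280°, sin280°) = (0.3473, -1.9696)
θ=280°: |BD| = 7.9021
θ=280°: circle(B,4.00) ∩ circle(D,6.00): a=2.6856, h=2.9644
θ=280°:   candidates: C₊=(2.2092,1.5706) cross=23.425; C₋=(3.6870,-4.1711) cross=-23.425
θ=280°:   branch - wants cross < 0 → take C=(3.6870,-4.1711) (cross=-23.425)
θ=280°: ex = (C−B)/|BC| = (0.8349,-0.5504); ey = (0.5504,0.8349)
θ=280°: P = B + -2.93·ex + -1.65·ey = (-3.0071,-1.7347)
θ=301°: B = A + 2.00·(cos301°, sin301°) = (1.0301, -1.7143)
θ=301°: |BD| = 7.1777
θ=301°: circle(B,4.00) ∩ circle(D,6.00): a=2.1956, h=3.3435
θ=301°:   candidates: C₊=(2.3636,2.0568) cross=23.999; C₋=(3.9607,-4.4367) cross=-23.999
θ=301°:   branch - wants cross < 0 → take C=(3.9607,-4.4367) (cross=-23.999)
θ=301°: ex = (C−B)/|BC| = (0.7327,-0.6806); ey = (0.6806,0.7327)
θ=301°: P = B + -2.93·ex + -1.65·ey = (-2.2396,-0.9291)

θ=89°: -2.92 3.60
θ=222°: -4.70 -2.32
θ=280°: -3.01 -1.73
θ=301°: -2.24 -0.93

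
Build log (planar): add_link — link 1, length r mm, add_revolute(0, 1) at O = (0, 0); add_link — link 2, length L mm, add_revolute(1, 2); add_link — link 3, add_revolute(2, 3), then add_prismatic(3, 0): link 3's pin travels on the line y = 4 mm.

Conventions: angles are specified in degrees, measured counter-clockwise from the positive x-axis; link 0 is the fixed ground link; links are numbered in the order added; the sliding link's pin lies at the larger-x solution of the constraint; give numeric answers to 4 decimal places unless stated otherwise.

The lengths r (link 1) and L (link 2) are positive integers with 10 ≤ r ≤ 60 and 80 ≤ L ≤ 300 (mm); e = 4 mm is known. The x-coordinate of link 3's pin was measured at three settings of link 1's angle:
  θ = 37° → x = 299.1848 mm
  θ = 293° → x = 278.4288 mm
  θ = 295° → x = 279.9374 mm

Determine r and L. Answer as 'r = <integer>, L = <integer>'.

constraint per measurement: (x − r cos θ)² + (r sin θ − e)² = L²
subtracting the θ₁ and θ₂ equations cancels the r² and L² terms:
r = (x₁² − x₂²) / (2[(x₁cos θ₁ + e sin θ₁) − (x₂cos θ₂ + e sin θ₂)]) = 44.0000 → r = 44
L² = (x₁ − r cos θ₁)² + (r sin θ₁ − e)² = 70225.0204 → L = 265.0000 → L = 265
check at θ₃=295°: x = 279.9374 (printed 279.9374) ✓

r = 44, L = 265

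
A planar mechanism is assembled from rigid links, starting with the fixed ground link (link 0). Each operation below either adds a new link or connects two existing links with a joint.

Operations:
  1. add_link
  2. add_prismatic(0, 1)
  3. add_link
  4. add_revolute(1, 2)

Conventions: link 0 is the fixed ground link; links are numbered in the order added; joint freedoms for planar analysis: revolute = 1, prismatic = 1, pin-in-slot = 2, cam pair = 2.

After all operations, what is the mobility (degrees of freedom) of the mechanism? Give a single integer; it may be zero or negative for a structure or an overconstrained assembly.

(L,J1,J2)=(1,0,0); link0 fixed
link1: (2,0,0)
P 0-1 [J1]: (2,1,0)
link2: (3,1,0)
R 1-2 [J1]: (3,2,0)
Grübler: 3·2 − 2·2 − 0 = 2

M = 2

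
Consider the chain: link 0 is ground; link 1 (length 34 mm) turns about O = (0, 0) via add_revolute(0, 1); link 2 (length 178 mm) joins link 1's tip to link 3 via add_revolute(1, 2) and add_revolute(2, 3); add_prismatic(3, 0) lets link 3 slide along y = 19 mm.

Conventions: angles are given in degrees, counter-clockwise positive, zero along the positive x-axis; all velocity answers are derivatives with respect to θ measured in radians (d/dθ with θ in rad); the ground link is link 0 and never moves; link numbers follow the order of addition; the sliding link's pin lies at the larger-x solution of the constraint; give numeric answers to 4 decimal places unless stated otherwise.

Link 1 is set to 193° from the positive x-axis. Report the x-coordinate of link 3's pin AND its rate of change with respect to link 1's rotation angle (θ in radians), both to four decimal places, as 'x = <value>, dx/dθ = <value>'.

geometry: r = 34 mm, L = 178 mm, e = 19 mm
crank pin P = (r cos θ, r sin θ) = (-33.128582, -7.648336)
h = r sin θ − e = -7.648336 − 19 = -26.648336
x = r cos θ + √(L² − h²) = -33.128582 + 175.993938 = 142.865356
dx/dθ = −r sin θ − h·r cos θ/√(L² − h²) (θ in radians; h = -26.648336) = 2.632131

x = 142.8654, dx/dθ = 2.6321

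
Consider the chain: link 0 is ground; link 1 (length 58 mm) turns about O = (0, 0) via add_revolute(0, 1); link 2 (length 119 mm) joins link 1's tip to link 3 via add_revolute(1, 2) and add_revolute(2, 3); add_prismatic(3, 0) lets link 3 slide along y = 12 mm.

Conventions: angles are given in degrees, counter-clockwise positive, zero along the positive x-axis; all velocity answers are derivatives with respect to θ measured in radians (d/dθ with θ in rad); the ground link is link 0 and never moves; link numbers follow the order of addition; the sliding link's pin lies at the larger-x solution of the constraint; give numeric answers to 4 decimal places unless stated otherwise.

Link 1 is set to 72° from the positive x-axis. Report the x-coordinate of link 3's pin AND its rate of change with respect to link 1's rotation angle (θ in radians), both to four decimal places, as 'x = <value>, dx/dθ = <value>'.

geometry: r = 58 mm, L = 119 mm, e = 12 mm
crank pin P = (r cos θ, r sin θ) = (17.922986, 55.161278)
h = r sin θ − e = 55.161278 − 12 = 43.161278
x = r cos θ + √(L² − h²) = 17.922986 + 110.896817 = 128.819803
dx/dθ = −r sin θ − h·r cos θ/√(L² − h²) (θ in radians; h = 43.161278) = -62.136942

x = 128.8198, dx/dθ = -62.1369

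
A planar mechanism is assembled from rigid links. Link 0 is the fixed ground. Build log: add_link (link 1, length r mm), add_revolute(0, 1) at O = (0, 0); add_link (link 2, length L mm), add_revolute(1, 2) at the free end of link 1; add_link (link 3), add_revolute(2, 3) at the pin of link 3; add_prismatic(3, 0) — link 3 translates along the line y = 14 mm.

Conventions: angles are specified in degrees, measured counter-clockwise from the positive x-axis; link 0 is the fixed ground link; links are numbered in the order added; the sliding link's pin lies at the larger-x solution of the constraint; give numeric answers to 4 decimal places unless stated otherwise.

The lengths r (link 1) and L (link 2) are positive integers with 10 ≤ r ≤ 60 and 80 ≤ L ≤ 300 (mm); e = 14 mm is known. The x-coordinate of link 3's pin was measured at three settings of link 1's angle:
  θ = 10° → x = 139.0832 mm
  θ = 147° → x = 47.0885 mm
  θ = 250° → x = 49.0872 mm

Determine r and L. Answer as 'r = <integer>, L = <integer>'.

constraint per measurement: (x − r cos θ)² + (r sin θ − e)² = L²
subtracting the θ₁ and θ₂ equations cancels the r² and L² terms:
r = (x₁² − x₂²) / (2[(x₁cos θ₁ + e sin θ₁) − (x₂cos θ₂ + e sin θ₂)]) = 50.0000 → r = 50
L² = (x₁ − r cos θ₁)² + (r sin θ₁ − e)² = 8100.0077 → L = 90.0000 → L = 90
check at θ₃=250°: x = 49.0872 (printed 49.0872) ✓

r = 50, L = 90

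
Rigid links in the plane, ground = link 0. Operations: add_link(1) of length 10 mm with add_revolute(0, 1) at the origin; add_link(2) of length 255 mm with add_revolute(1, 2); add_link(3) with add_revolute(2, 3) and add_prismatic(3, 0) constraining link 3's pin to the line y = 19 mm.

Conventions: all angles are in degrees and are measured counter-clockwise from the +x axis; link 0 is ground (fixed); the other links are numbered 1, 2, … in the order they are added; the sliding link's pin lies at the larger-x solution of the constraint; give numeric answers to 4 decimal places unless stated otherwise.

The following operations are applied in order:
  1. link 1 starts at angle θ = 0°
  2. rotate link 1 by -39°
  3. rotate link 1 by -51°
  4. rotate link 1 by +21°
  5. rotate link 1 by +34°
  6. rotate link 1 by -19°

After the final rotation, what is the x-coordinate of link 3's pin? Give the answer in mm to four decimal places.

geometry: r = 10 mm, L = 255 mm, e = 19 mm; θ starts at 0°
rotate link 1 by -39°: θ ← 0° -39° = -39°
rotate link 1 by -51°: θ ← -39° -51° = -90°
rotate link 1 by +21°: θ ← -90° +21° = -69°
rotate link 1 by +34°: θ ← -69° +34° = -35°
rotate link 1 by -19°: θ ← -35° -19° = -54°
crank pin P = (r cos θ, r sin θ) = (5.877853, -8.090170)
h = r sin θ − e = -8.090170 − 19 = -27.090170
x = r cos θ + √(L² − h²) = 5.877853 + 253.556942 = 259.434794

259.4348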